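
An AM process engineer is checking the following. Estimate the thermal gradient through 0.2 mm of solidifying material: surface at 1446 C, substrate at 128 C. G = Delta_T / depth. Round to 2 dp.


G = (1446-128)/0.2 = 6590.0 C/mm


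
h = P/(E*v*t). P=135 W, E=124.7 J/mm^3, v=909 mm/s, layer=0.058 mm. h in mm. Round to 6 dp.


h = 135 / (124.7*909*0.058) = 0.020534 mm


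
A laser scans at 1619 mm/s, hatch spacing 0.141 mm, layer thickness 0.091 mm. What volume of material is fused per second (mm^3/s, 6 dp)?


Rate = 1619 * 0.141 * 0.091 = 20.773389 mm^3/s


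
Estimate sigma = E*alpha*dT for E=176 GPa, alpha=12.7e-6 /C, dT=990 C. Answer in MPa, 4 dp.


sigma = 176*1000 * 12.7e-6 * 990 = 2212.848 MPa


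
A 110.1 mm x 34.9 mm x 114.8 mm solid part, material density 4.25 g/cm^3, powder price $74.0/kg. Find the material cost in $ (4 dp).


V = 110.1 * 34.9 * 114.8 = 441117.852 mm^3 = 441.117852 cm^3
Mass = 441.117852 * 4.25 / 1000 = 1.87475087 kg
Cost = 1.87475087 * 74.0 = 138.7316 $


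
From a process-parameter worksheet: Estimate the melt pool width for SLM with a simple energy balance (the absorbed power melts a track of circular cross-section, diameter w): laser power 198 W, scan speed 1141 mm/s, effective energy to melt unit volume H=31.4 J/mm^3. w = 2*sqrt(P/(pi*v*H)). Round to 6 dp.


w = 2*sqrt(198/(pi*1141*31.4)) = 0.083884 mm


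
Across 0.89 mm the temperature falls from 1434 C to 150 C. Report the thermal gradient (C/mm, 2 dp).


G = (1434-150)/0.89 = 1442.7 C/mm


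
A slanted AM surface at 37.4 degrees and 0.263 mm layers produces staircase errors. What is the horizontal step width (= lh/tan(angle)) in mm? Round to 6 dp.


step = 0.263 / tan(37.4) = 0.34399 mm


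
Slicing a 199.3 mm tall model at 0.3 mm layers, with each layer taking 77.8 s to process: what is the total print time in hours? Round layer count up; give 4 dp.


Layers = ceil(199.3/0.3) = 665
t = 665 * 77.8 / 3600 = 14.3714 hrs


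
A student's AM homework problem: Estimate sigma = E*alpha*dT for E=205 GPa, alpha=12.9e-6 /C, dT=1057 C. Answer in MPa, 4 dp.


sigma = 205*1000 * 12.9e-6 * 1057 = 2795.2365 MPa


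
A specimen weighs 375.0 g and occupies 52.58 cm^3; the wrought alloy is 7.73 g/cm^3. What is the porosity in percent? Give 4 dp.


rho_part = 375.0 / 52.58 = 7.13198935 g/cm^3
Porosity = (1 - 7.13198935/7.73)*100 = 7.7362 %


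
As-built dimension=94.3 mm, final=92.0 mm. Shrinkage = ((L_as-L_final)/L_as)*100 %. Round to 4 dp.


Shrinkage = ((94.3-92.0)/94.3)*100 = 2.439 %


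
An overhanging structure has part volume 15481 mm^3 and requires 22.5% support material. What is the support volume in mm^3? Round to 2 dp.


V_support = 15481 * 0.225 = 3483.23 mm^3


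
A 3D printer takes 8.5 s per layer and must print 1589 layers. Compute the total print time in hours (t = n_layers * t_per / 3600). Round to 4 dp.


t = 1589 * 8.5 / 3600 = 3.7518 hrs


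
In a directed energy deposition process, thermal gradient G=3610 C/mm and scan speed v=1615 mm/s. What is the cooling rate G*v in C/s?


CR = 3610 * 1615 = 5830150 C/s


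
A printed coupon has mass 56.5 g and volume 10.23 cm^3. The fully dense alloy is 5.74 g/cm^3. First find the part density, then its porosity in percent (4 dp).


rho_part = 56.5 / 10.23 = 5.52297165 g/cm^3
Porosity = (1 - 5.52297165/5.74)*100 = 3.781 %


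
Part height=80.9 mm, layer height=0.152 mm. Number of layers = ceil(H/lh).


Layers = ceil(80.9/0.152) = 533


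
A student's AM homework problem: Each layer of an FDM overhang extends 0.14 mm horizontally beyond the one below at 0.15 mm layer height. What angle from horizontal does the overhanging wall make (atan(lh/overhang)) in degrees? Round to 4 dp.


angle = atan(0.15/0.14) = 46.9749 degrees


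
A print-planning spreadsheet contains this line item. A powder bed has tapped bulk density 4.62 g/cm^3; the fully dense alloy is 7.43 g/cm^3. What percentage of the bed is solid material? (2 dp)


Packing = (4.62/7.43)*100 = 62.18 %


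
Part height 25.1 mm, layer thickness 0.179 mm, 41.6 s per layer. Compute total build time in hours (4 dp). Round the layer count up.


Layers = ceil(25.1/0.179) = 141
t = 141 * 41.6 / 3600 = 1.6293 hrs


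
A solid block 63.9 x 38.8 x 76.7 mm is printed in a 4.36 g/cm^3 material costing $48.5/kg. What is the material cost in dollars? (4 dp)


V = 63.9 * 38.8 * 76.7 = 190163.844 mm^3 = 190.163844 cm^3
Mass = 190.163844 * 4.36 / 1000 = 0.82911436 kg
Cost = 0.82911436 * 48.5 = 40.212 $


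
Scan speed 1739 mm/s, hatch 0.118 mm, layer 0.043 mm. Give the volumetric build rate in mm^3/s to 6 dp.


Rate = 1739 * 0.118 * 0.043 = 8.823686 mm^3/s


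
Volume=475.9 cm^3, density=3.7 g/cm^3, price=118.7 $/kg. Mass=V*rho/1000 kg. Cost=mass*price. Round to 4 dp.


Mass = 475.9*3.7/1000 = 1.76083 kg
Cost = 1.76083 * 118.7 = 209.0105 $


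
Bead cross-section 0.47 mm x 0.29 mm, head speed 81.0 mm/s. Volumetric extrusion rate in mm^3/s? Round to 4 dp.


Rate = 0.47 * 0.29 * 81.0 = 11.0403 mm^3/s


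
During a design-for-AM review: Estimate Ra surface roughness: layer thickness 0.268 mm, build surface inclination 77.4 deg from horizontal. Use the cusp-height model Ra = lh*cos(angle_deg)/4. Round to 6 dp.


Ra = 0.268 * cos(77.4) / 4 = 0.014616 mm


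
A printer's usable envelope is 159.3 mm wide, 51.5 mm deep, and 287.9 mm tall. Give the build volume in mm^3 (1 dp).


V = 159.3 * 51.5 * 287.9 = 2361917.2 mm^3


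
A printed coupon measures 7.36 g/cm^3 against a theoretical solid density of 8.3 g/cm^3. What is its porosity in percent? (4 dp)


Porosity = (1-7.36/8.3)*100 = 11.3253 %


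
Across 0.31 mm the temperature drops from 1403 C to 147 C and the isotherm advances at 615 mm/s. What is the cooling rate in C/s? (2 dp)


G = (1403-147)/0.31 = 4051.61290323 C/mm
CR = 4051.61290323 * 615 = 2491741.94 C/s


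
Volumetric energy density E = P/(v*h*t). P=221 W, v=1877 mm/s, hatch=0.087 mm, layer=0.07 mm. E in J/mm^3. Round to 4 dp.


E = 221 / (1877*0.087*0.07) = 19.3335 J/mm^3


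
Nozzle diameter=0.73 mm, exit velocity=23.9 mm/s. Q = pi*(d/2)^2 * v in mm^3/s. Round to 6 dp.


A = pi*(0.73/2)^2 = 0.41853868 mm^2
Q = 0.41853868 * 23.9 = 10.003074 mm^3/s


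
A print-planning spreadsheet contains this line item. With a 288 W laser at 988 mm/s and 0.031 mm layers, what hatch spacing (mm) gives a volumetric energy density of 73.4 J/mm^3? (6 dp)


h = 288 / (73.4*988*0.031) = 0.128108 mm


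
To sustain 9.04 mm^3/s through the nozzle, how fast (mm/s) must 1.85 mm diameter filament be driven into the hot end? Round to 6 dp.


A = pi*(1.85/2)^2 = 2.688025
v = 9.04 / 2.688025 = 3.363064 mm/s


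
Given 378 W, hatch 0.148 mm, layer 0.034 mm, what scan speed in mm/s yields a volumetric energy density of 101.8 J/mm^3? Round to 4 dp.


v = 378 / (101.8*0.148*0.034) = 737.91 mm/s


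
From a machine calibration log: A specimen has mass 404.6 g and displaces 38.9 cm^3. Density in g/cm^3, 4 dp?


rho = 404.6 / 38.9 = 10.401 g/cm^3


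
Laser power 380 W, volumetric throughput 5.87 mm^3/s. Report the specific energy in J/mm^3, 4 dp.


SE = 380 / 5.87 = 64.7359 J/mm^3


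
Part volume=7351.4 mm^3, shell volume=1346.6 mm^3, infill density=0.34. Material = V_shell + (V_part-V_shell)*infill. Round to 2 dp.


V_infill = (7351.4 - 1346.6) * 0.34 = 2041.63
V_total = 1346.6 + 2041.63 = 3388.23 mm^3


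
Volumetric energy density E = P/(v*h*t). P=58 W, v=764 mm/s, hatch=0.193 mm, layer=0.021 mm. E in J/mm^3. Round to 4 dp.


E = 58 / (764*0.193*0.021) = 18.7309 J/mm^3


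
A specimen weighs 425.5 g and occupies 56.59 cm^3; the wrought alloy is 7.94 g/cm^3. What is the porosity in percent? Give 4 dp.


rho_part = 425.5 / 56.59 = 7.51899629 g/cm^3
Porosity = (1 - 7.51899629/7.94)*100 = 5.3023 %


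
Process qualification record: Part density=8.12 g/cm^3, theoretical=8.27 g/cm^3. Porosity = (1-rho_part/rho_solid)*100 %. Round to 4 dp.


Porosity = (1-8.12/8.27)*100 = 1.8138 %


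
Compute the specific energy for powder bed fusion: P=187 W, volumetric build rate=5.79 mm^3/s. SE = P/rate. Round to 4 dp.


SE = 187 / 5.79 = 32.2971 J/mm^3


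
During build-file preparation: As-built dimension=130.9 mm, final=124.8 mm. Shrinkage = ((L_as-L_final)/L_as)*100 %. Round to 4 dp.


Shrinkage = ((130.9-124.8)/130.9)*100 = 4.66 %


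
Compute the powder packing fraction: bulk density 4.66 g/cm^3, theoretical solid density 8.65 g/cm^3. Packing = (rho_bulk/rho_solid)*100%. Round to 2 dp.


Packing = (4.66/8.65)*100 = 53.87 %


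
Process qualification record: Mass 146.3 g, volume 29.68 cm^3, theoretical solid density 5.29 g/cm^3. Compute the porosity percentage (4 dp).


rho_part = 146.3 / 29.68 = 4.92924528 g/cm^3
Porosity = (1 - 4.92924528/5.29)*100 = 6.8196 %


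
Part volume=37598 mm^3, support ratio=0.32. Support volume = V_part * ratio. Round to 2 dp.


V_support = 37598 * 0.32 = 12031.36 mm^3


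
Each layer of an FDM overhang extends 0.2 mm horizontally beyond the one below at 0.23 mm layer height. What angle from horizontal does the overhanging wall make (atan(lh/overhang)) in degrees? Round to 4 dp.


angle = atan(0.23/0.2) = 48.9909 degrees


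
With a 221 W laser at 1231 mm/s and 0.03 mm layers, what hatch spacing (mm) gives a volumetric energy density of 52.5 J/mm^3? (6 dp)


h = 221 / (52.5*1231*0.03) = 0.113987 mm


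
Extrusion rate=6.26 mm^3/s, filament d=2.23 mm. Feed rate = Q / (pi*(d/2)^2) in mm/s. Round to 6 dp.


A = pi*(2.23/2)^2 = 3.905707
v = 6.26 / 3.905707 = 1.602783 mm/s


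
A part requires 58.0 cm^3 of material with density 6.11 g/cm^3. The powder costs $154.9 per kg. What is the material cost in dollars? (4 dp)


Mass = 58.0*6.11/1000 = 0.35438 kg
Cost = 0.35438 * 154.9 = 54.8935 $


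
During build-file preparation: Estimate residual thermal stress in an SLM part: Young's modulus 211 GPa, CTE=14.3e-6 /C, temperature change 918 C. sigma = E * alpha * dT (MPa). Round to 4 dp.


sigma = 211*1000 * 14.3e-6 * 918 = 2769.8814 MPa


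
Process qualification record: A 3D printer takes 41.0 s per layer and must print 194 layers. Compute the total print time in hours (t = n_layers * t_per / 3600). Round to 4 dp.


t = 194 * 41.0 / 3600 = 2.2094 hrs


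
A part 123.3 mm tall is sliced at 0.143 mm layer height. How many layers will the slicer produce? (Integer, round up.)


Layers = ceil(123.3/0.143) = 863


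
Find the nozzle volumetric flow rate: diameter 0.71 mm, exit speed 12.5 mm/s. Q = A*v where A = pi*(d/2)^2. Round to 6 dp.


A = pi*(0.71/2)^2 = 0.39591921 mm^2
Q = 0.39591921 * 12.5 = 4.94899 mm^3/s


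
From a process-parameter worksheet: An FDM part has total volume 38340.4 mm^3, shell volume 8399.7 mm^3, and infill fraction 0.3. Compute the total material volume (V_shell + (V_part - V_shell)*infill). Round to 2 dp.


V_infill = (38340.4 - 8399.7) * 0.3 = 8982.21
V_total = 8399.7 + 8982.21 = 17381.91 mm^3


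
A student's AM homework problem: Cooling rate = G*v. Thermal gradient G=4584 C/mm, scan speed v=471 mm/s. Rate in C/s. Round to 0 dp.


CR = 4584 * 471 = 2159064 C/s


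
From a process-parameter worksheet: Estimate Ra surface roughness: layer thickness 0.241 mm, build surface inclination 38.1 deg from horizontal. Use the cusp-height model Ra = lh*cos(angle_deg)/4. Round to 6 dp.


Ra = 0.241 * cos(38.1) / 4 = 0.047413 mm


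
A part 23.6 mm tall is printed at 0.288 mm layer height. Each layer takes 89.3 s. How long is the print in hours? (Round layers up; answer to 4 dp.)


Layers = ceil(23.6/0.288) = 82
t = 82 * 89.3 / 3600 = 2.0341 hrs


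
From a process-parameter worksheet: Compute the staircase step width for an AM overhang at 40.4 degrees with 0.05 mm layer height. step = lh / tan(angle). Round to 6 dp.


step = 0.05 / tan(40.4) = 0.05875 mm


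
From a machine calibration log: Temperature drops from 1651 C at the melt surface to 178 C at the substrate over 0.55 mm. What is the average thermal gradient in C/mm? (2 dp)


G = (1651-178)/0.55 = 2678.18 C/mm


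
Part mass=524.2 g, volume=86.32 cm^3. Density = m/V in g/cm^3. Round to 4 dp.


rho = 524.2 / 86.32 = 6.0728 g/cm^3


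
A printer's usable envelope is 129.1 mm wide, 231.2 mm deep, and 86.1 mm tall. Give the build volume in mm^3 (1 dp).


V = 129.1 * 231.2 * 86.1 = 2569905.9 mm^3


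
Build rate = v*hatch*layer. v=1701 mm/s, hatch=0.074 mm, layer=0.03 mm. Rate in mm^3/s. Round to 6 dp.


Rate = 1701 * 0.074 * 0.03 = 3.77622 mm^3/s


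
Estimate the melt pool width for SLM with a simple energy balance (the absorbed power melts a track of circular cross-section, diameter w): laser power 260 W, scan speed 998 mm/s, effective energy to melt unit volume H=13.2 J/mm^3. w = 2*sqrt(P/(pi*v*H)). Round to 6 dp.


w = 2*sqrt(260/(pi*998*13.2)) = 0.158522 mm


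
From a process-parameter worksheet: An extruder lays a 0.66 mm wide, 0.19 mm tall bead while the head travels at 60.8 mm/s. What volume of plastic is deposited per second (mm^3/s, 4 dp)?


Rate = 0.66 * 0.19 * 60.8 = 7.6243 mm^3/s


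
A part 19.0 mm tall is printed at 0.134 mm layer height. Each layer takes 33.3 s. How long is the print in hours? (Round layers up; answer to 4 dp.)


Layers = ceil(19.0/0.134) = 142
t = 142 * 33.3 / 3600 = 1.3135 hrs


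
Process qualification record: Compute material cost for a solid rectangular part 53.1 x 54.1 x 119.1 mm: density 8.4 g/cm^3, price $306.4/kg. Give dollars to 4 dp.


V = 53.1 * 54.1 * 119.1 = 342139.761 mm^3 = 342.139761 cm^3
Mass = 342.139761 * 8.4 / 1000 = 2.87397399 kg
Cost = 2.87397399 * 306.4 = 880.5856 $


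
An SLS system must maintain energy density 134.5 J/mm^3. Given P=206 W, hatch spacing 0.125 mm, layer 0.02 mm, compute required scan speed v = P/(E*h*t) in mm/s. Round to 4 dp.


v = 206 / (134.5*0.125*0.02) = 612.6394 mm/s


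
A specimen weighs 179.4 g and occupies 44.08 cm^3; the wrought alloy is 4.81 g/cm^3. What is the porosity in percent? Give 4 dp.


rho_part = 179.4 / 44.08 = 4.06987296 g/cm^3
Porosity = (1 - 4.06987296/4.81)*100 = 15.3873 %


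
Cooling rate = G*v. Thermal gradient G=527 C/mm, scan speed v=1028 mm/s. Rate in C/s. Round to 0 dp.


CR = 527 * 1028 = 541756 C/s


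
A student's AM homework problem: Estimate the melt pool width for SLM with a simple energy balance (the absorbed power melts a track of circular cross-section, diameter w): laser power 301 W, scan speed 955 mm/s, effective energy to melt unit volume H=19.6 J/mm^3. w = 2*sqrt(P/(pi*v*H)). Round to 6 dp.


w = 2*sqrt(301/(pi*955*19.6)) = 0.14309 mm


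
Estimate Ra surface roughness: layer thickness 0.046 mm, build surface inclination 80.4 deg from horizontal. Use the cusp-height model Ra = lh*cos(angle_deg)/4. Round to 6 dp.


Ra = 0.046 * cos(80.4) / 4 = 0.001918 mm


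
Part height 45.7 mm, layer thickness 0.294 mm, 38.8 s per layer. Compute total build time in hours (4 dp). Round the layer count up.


Layers = ceil(45.7/0.294) = 156
t = 156 * 38.8 / 3600 = 1.6813 hrs


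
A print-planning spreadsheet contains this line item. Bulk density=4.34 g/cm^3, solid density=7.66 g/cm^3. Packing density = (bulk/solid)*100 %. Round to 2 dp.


Packing = (4.34/7.66)*100 = 56.66 %


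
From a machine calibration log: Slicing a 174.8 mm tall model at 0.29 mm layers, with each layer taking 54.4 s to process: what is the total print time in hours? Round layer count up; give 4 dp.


Layers = ceil(174.8/0.29) = 603
t = 603 * 54.4 / 3600 = 9.112 hrs


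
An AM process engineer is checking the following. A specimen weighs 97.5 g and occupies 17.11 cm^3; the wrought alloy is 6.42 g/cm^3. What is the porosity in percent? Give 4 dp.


rho_part = 97.5 / 17.11 = 5.69842198 g/cm^3
Porosity = (1 - 5.69842198/6.42)*100 = 11.2395 %


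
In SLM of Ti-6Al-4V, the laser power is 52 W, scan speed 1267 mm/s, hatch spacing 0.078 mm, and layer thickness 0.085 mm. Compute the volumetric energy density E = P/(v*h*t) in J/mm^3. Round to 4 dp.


E = 52 / (1267*0.078*0.085) = 6.1903 J/mm^3


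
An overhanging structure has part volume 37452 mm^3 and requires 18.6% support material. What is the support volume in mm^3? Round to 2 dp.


V_support = 37452 * 0.186 = 6966.07 mm^3


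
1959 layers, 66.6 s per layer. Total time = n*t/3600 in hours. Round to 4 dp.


t = 1959 * 66.6 / 3600 = 36.2415 hrs


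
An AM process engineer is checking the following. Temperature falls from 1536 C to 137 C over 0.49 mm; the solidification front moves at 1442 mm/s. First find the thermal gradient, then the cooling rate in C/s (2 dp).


G = (1536-137)/0.49 = 2855.10204082 C/mm
CR = 2855.10204082 * 1442 = 4117057.14 C/s


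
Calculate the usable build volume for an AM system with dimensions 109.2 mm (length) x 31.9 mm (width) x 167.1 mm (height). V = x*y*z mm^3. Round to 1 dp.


V = 109.2 * 31.9 * 167.1 = 582089.5 mm^3


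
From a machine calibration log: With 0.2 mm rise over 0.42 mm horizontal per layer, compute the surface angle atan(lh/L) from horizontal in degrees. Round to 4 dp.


angle = atan(0.2/0.42) = 25.4633 degrees


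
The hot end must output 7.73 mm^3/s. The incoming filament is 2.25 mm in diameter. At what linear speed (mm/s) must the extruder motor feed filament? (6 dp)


A = pi*(2.25/2)^2 = 3.976078
v = 7.73 / 3.976078 = 1.944127 mm/s


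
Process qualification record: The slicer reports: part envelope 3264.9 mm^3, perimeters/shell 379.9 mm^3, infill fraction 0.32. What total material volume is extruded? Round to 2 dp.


V_infill = (3264.9 - 379.9) * 0.32 = 923.2
V_total = 379.9 + 923.2 = 1303.1 mm^3


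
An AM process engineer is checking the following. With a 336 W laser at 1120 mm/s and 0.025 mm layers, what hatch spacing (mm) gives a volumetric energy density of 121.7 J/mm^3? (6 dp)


h = 336 / (121.7*1120*0.025) = 0.098603 mm


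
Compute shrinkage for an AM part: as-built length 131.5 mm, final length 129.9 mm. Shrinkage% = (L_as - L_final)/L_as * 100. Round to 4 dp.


Shrinkage = ((131.5-129.9)/131.5)*100 = 1.2167 %


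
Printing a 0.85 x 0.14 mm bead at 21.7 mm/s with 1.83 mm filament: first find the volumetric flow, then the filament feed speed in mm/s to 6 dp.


Q = 0.85 * 0.14 * 21.7 = 2.5823 mm^3/s
A_fil = pi*(1.83/2)^2 = 2.63021991 mm^2
v_feed = 2.5823 / 2.63021991 = 0.981781 mm/s


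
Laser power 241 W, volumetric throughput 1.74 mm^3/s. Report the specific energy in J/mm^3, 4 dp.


SE = 241 / 1.74 = 138.5057 J/mm^3


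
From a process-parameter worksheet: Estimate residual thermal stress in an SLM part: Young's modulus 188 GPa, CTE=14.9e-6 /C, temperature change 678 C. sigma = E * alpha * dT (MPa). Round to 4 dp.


sigma = 188*1000 * 14.9e-6 * 678 = 1899.2136 MPa


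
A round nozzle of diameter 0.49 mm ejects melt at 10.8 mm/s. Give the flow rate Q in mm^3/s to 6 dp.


A = pi*(0.49/2)^2 = 0.1885741 mm^2
Q = 0.1885741 * 10.8 = 2.0366 mm^3/s


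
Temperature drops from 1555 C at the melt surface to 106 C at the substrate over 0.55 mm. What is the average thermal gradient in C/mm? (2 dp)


G = (1555-106)/0.55 = 2634.55 C/mm


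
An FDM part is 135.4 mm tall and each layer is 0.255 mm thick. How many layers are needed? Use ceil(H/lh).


Layers = ceil(135.4/0.255) = 531


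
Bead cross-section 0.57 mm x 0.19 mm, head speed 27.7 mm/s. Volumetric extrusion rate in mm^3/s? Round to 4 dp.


Rate = 0.57 * 0.19 * 27.7 = 2.9999 mm^3/s


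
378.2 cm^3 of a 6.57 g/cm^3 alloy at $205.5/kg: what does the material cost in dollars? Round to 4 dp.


Mass = 378.2*6.57/1000 = 2.484774 kg
Cost = 2.484774 * 205.5 = 510.6211 $


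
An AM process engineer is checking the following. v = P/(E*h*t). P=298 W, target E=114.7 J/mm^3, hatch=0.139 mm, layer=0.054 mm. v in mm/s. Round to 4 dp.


v = 298 / (114.7*0.139*0.054) = 346.134 mm/s


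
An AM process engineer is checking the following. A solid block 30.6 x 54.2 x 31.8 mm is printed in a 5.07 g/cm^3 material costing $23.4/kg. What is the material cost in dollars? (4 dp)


V = 30.6 * 54.2 * 31.8 = 52740.936 mm^3 = 52.740936 cm^3
Mass = 52.740936 * 5.07 / 1000 = 0.26739655 kg
Cost = 0.26739655 * 23.4 = 6.2571 $


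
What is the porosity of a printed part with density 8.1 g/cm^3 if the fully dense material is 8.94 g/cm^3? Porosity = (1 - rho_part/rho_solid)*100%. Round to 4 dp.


Porosity = (1-8.1/8.94)*100 = 9.396 %


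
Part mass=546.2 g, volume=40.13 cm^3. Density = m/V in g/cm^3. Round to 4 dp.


rho = 546.2 / 40.13 = 13.6108 g/cm^3


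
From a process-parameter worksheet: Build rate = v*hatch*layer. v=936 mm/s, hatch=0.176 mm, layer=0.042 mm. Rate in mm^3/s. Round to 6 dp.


Rate = 936 * 0.176 * 0.042 = 6.918912 mm^3/s


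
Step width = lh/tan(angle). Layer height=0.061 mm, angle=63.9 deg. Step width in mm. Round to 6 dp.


step = 0.061 / tan(63.9) = 0.029884 mm


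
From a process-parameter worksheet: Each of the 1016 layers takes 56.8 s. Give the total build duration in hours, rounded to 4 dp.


t = 1016 * 56.8 / 3600 = 16.0302 hrs


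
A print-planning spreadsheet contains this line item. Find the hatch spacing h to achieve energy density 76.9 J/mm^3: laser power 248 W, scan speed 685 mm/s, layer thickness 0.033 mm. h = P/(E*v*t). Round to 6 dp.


h = 248 / (76.9*685*0.033) = 0.142666 mm


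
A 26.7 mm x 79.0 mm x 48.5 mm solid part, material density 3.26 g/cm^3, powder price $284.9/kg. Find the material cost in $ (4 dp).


V = 26.7 * 79.0 * 48.5 = 102301.05 mm^3 = 102.30105 cm^3
Mass = 102.30105 * 3.26 / 1000 = 0.33350142 kg
Cost = 0.33350142 * 284.9 = 95.0146 $


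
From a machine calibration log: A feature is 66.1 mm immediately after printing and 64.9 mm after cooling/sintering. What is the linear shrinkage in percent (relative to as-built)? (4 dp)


Shrinkage = ((66.1-64.9)/66.1)*100 = 1.8154 %


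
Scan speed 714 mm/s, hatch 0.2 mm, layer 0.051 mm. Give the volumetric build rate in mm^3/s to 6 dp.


Rate = 714 * 0.2 * 0.051 = 7.2828 mm^3/s


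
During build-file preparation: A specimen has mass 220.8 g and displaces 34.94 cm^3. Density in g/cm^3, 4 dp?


rho = 220.8 / 34.94 = 6.3194 g/cm^3


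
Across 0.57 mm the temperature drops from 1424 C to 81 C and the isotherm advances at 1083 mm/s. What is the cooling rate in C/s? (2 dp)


G = (1424-81)/0.57 = 2356.14035088 C/mm
CR = 2356.14035088 * 1083 = 2551700.0 C/s


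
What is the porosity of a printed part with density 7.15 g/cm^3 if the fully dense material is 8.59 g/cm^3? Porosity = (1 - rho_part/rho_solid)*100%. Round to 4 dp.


Porosity = (1-7.15/8.59)*100 = 16.7637 %


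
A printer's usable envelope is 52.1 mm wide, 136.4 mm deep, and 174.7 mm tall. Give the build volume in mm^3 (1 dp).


V = 52.1 * 136.4 * 174.7 = 1241495.1 mm^3


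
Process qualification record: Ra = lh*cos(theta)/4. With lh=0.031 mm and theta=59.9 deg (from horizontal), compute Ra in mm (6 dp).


Ra = 0.031 * cos(59.9) / 4 = 0.003887 mm


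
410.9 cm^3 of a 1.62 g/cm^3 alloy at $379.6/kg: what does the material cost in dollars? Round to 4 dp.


Mass = 410.9*1.62/1000 = 0.665658 kg
Cost = 0.665658 * 379.6 = 252.6838 $


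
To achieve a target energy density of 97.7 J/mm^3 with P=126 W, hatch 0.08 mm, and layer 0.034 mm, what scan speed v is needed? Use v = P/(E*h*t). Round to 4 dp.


v = 126 / (97.7*0.08*0.034) = 474.1405 mm/s


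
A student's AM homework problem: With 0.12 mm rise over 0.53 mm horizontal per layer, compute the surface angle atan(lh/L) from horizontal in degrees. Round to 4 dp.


angle = atan(0.12/0.53) = 12.7575 degrees


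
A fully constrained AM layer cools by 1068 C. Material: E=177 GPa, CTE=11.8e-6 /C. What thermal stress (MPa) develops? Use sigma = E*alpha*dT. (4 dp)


sigma = 177*1000 * 11.8e-6 * 1068 = 2230.6248 MPa


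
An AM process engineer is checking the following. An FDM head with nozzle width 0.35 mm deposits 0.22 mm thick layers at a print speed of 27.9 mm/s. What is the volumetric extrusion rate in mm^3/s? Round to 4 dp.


Rate = 0.35 * 0.22 * 27.9 = 2.1483 mm^3/s


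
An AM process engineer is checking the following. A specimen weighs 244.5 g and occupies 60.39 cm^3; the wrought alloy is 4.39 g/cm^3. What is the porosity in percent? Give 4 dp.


rho_part = 244.5 / 60.39 = 4.04868356 g/cm^3
Porosity = (1 - 4.04868356/4.39)*100 = 7.7749 %


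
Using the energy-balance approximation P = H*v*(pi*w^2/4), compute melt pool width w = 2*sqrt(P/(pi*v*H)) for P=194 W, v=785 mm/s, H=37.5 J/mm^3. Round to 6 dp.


w = 2*sqrt(194/(pi*785*37.5)) = 0.091602 mm


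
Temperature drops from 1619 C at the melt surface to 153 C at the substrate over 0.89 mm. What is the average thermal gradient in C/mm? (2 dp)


G = (1619-153)/0.89 = 1647.19 C/mm


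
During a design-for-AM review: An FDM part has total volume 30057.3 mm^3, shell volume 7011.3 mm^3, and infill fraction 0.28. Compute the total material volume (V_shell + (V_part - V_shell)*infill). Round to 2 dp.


V_infill = (30057.3 - 7011.3) * 0.28 = 6452.88
V_total = 7011.3 + 6452.88 = 13464.18 mm^3


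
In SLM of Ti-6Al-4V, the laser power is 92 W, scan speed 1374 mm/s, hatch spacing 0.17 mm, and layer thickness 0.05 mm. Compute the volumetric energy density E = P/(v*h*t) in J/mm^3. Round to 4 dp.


E = 92 / (1374*0.17*0.05) = 7.8774 J/mm^3


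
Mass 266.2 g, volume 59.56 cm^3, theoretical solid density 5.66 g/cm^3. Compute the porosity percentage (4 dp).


rho_part = 266.2 / 59.56 = 4.46944258 g/cm^3
Porosity = (1 - 4.46944258/5.66)*100 = 21.0346 %


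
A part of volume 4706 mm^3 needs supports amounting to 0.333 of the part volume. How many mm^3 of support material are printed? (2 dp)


V_support = 4706 * 0.333 = 1567.1 mm^3


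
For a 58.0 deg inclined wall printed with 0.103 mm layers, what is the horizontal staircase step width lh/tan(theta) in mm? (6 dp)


step = 0.103 / tan(58.0) = 0.064362 mm


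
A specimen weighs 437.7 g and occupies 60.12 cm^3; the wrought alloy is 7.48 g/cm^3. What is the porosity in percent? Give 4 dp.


rho_part = 437.7 / 60.12 = 7.28043912 g/cm^3
Porosity = (1 - 7.28043912/7.48)*100 = 2.6679 %


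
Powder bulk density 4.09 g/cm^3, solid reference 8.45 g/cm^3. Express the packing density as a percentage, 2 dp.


Packing = (4.09/8.45)*100 = 48.4 %


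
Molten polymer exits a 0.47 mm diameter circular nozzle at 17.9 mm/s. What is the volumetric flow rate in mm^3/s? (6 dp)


A = pi*(0.47/2)^2 = 0.17349445 mm^2
Q = 0.17349445 * 17.9 = 3.105551 mm^3/s


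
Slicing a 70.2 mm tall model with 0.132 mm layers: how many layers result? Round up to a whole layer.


Layers = ceil(70.2/0.132) = 532


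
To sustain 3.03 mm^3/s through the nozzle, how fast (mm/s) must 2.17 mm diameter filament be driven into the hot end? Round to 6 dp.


A = pi*(2.17/2)^2 = 3.698361
v = 3.03 / 3.698361 = 0.819282 mm/s


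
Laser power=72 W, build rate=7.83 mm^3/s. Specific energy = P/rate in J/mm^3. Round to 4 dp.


SE = 72 / 7.83 = 9.1954 J/mm^3


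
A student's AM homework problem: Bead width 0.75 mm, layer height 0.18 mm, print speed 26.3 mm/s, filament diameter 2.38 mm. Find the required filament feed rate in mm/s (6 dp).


Q = 0.75 * 0.18 * 26.3 = 3.5505 mm^3/s
A_fil = pi*(2.38/2)^2 = 4.44880936 mm^2
v_feed = 3.5505 / 4.44880936 = 0.798079 mm/s


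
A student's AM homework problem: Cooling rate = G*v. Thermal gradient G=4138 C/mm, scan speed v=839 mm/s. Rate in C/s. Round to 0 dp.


CR = 4138 * 839 = 3471782 C/s


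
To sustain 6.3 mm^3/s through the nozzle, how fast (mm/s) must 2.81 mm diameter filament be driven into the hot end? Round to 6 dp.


A = pi*(2.81/2)^2 = 6.201582
v = 6.3 / 6.201582 = 1.01587 mm/s


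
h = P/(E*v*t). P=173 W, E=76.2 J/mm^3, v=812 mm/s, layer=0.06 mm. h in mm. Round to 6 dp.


h = 173 / (76.2*812*0.06) = 0.0466 mm


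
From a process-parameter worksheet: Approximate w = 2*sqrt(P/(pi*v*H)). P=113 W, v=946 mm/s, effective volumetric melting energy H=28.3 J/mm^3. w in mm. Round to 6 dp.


w = 2*sqrt(113/(pi*946*28.3)) = 0.073309 mm


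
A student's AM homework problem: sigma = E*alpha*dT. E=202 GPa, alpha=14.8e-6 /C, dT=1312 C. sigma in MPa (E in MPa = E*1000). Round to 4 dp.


sigma = 202*1000 * 14.8e-6 * 1312 = 3922.3552 MPa


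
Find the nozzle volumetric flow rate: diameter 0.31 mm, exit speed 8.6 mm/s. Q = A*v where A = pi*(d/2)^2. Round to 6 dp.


A = pi*(0.31/2)^2 = 0.07547676 mm^2
Q = 0.07547676 * 8.6 = 0.6491 mm^3/s


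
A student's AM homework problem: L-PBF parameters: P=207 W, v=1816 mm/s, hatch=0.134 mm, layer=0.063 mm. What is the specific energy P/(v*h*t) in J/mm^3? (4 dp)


Build rate = 1816 * 0.134 * 0.063 = 15.330672 mm^3/s
SE = 207 / 15.330672 = 13.5023 J/mm^3


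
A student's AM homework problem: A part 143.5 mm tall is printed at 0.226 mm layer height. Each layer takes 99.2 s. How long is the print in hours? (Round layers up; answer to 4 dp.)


Layers = ceil(143.5/0.226) = 635
t = 635 * 99.2 / 3600 = 17.4978 hrs


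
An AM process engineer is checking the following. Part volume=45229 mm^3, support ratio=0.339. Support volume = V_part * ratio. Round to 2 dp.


V_support = 45229 * 0.339 = 15332.63 mm^3


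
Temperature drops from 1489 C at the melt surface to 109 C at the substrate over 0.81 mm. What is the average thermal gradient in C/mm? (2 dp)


G = (1489-109)/0.81 = 1703.7 C/mm


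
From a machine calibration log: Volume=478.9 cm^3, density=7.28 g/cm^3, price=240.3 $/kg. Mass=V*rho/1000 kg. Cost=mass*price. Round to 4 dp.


Mass = 478.9*7.28/1000 = 3.486392 kg
Cost = 3.486392 * 240.3 = 837.78 $


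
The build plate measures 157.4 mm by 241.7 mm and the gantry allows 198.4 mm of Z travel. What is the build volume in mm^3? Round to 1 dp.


V = 157.4 * 241.7 * 198.4 = 7547846.3 mm^3


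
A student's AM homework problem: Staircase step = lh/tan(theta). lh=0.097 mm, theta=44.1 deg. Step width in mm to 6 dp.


step = 0.097 / tan(44.1) = 0.100096 mm


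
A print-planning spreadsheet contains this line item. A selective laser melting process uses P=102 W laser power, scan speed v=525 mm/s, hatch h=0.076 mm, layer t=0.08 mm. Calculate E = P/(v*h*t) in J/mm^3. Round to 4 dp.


E = 102 / (525*0.076*0.08) = 31.9549 J/mm^3


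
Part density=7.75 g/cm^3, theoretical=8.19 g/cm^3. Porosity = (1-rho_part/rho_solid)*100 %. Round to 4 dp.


Porosity = (1-7.75/8.19)*100 = 5.3724 %


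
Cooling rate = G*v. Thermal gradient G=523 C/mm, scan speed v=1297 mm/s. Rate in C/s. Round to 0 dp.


CR = 523 * 1297 = 678331 C/s


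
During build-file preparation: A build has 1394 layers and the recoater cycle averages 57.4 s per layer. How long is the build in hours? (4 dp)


t = 1394 * 57.4 / 3600 = 22.2266 hrs


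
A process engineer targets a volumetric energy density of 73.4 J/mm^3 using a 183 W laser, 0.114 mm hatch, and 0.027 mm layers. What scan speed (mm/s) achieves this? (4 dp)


v = 183 / (73.4*0.114*0.027) = 810.0026 mm/s


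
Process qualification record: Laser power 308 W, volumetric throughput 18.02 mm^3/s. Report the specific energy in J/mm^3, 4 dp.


SE = 308 / 18.02 = 17.0921 J/mm^3


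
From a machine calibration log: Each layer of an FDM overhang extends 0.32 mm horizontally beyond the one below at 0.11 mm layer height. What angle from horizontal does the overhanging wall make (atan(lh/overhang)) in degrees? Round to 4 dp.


angle = atan(0.11/0.32) = 18.9704 degrees


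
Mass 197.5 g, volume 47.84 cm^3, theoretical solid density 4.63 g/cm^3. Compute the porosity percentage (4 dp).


rho_part = 197.5 / 47.84 = 4.12834448 g/cm^3
Porosity = (1 - 4.12834448/4.63)*100 = 10.8349 %


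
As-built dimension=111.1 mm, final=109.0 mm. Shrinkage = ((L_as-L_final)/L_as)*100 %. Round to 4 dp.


Shrinkage = ((111.1-109.0)/111.1)*100 = 1.8902 %


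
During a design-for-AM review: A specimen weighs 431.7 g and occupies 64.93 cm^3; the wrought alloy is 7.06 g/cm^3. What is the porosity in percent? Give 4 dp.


rho_part = 431.7 / 64.93 = 6.6486986 g/cm^3
Porosity = (1 - 6.6486986/7.06)*100 = 5.8258 %


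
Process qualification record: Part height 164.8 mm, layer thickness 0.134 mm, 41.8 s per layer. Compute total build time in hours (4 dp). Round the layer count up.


Layers = ceil(164.8/0.134) = 1230
t = 1230 * 41.8 / 3600 = 14.2817 hrs


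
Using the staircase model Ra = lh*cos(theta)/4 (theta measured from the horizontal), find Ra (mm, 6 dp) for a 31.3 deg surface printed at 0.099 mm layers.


Ra = 0.099 * cos(31.3) / 4 = 0.021148 mm


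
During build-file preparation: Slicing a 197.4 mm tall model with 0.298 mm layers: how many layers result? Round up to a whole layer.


Layers = ceil(197.4/0.298) = 663


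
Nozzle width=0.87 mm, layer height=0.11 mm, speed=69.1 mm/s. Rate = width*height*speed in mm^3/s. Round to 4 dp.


Rate = 0.87 * 0.11 * 69.1 = 6.6129 mm^3/s


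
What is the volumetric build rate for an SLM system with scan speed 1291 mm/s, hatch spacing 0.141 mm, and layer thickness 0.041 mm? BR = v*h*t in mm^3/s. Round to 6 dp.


Rate = 1291 * 0.141 * 0.041 = 7.463271 mm^3/s


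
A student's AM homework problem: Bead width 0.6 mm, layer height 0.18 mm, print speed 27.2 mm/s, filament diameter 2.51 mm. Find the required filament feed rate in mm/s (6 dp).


Q = 0.6 * 0.18 * 27.2 = 2.9376 mm^3/s
A_fil = pi*(2.51/2)^2 = 4.94808697 mm^2
v_feed = 2.9376 / 4.94808697 = 0.593684 mm/s


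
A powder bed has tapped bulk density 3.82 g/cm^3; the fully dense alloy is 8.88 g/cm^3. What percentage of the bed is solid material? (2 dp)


Packing = (3.82/8.88)*100 = 43.02 %


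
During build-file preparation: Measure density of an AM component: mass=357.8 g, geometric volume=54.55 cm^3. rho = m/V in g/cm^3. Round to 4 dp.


rho = 357.8 / 54.55 = 6.5591 g/cm^3


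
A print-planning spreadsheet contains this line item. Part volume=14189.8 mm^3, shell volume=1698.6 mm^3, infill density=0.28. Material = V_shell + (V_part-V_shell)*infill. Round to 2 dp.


V_infill = (14189.8 - 1698.6) * 0.28 = 3497.54
V_total = 1698.6 + 3497.54 = 5196.14 mm^3


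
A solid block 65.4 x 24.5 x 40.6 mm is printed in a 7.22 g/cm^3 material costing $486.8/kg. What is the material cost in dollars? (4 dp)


V = 65.4 * 24.5 * 40.6 = 65053.38 mm^3 = 65.05338 cm^3
Mass = 65.05338 * 7.22 / 1000 = 0.4696854 kg
Cost = 0.4696854 * 486.8 = 228.6429 $


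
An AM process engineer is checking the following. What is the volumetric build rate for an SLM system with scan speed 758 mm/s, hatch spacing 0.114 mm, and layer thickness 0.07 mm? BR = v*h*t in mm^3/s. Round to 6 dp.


Rate = 758 * 0.114 * 0.07 = 6.04884 mm^3/s


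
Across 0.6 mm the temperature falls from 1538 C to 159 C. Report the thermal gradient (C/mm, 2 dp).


G = (1538-159)/0.6 = 2298.33 C/mm


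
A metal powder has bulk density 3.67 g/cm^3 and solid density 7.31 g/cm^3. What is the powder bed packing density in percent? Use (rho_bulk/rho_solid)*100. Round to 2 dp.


Packing = (3.67/7.31)*100 = 50.21 %


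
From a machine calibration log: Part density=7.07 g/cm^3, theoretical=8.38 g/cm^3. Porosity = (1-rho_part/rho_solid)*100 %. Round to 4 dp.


Porosity = (1-7.07/8.38)*100 = 15.6325 %


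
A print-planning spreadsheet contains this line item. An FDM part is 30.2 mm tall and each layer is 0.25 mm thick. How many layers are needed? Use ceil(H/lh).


Layers = ceil(30.2/0.25) = 121


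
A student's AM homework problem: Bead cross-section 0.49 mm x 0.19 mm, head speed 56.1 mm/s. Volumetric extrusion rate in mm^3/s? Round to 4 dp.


Rate = 0.49 * 0.19 * 56.1 = 5.2229 mm^3/s


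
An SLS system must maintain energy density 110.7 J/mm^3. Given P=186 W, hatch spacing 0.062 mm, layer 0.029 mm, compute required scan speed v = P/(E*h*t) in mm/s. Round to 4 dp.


v = 186 / (110.7*0.062*0.029) = 934.4921 mm/s


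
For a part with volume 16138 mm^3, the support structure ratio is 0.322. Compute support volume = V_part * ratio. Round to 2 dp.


V_support = 16138 * 0.322 = 5196.44 mm^3


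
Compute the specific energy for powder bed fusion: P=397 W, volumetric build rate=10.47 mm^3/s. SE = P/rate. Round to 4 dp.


SE = 397 / 10.47 = 37.9179 J/mm^3


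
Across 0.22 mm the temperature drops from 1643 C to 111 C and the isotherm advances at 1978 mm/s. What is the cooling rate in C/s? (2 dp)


G = (1643-111)/0.22 = 6963.63636364 C/mm
CR = 6963.63636364 * 1978 = 13774072.73 C/s


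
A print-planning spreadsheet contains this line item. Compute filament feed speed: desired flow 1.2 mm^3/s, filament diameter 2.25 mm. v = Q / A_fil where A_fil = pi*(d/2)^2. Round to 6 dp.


A = pi*(2.25/2)^2 = 3.976078
v = 1.2 / 3.976078 = 0.301805 mm/s


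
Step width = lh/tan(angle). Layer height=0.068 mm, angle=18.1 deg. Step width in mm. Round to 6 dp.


step = 0.068 / tan(18.1) = 0.208046 mm


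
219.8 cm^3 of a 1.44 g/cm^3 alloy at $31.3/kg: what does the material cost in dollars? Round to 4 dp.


Mass = 219.8*1.44/1000 = 0.316512 kg
Cost = 0.316512 * 31.3 = 9.9068 $


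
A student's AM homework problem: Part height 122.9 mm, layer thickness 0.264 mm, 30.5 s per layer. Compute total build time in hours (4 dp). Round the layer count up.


Layers = ceil(122.9/0.264) = 466
t = 466 * 30.5 / 3600 = 3.9481 hrs


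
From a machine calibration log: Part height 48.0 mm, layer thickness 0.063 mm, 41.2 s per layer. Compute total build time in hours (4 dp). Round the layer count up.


Layers = ceil(48.0/0.063) = 762
t = 762 * 41.2 / 3600 = 8.7207 hrs


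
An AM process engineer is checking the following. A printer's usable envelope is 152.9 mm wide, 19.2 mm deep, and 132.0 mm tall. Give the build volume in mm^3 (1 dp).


V = 152.9 * 19.2 * 132.0 = 387509.8 mm^3


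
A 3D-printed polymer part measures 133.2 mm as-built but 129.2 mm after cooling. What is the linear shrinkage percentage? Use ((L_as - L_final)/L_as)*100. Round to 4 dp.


Shrinkage = ((133.2-129.2)/133.2)*100 = 3.003 %


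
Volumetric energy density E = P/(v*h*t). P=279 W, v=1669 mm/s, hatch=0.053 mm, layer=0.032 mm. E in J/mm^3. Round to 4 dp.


E = 279 / (1669*0.053*0.032) = 98.5648 J/mm^3


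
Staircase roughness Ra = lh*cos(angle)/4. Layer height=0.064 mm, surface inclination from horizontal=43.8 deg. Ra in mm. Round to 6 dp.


Ra = 0.064 * cos(43.8) / 4 = 0.011548 mm


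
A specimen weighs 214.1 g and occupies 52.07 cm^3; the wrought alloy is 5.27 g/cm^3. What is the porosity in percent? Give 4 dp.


rho_part = 214.1 / 52.07 = 4.11177261 g/cm^3
Porosity = (1 - 4.11177261/5.27)*100 = 21.9777 %


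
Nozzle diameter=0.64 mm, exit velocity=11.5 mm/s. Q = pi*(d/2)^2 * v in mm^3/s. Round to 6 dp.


A = pi*(0.64/2)^2 = 0.32169909 mm^2
Q = 0.32169909 * 11.5 = 3.69954 mm^3/s


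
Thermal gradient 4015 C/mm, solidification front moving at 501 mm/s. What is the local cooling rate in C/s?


CR = 4015 * 501 = 2011515 C/s


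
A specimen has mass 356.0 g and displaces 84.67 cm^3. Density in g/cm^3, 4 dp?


rho = 356.0 / 84.67 = 4.2046 g/cm^3


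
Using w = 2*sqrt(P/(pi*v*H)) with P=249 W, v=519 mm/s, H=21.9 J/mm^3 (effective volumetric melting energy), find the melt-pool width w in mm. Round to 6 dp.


w = 2*sqrt(249/(pi*519*21.9)) = 0.167013 mm


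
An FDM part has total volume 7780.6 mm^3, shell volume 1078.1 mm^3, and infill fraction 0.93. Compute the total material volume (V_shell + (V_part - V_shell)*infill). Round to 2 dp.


V_infill = (7780.6 - 1078.1) * 0.93 = 6233.33
V_total = 1078.1 + 6233.33 = 7311.43 mm^3
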